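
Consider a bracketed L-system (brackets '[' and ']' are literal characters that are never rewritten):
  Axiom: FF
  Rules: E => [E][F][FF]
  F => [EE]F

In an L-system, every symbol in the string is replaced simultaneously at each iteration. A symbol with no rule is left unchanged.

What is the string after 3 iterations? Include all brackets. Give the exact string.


Answer: [[[E][F][FF]][[EE]F][[EE]F[EE]F][[E][F][FF]][[EE]F][[EE]F[EE]F]][[E][F][FF][E][F][FF]][EE]F[[[E][F][FF]][[EE]F][[EE]F[EE]F][[E][F][FF]][[EE]F][[EE]F[EE]F]][[E][F][FF][E][F][FF]][EE]F

Derivation:
Step 0: FF
Step 1: [EE]F[EE]F
Step 2: [[E][F][FF][E][F][FF]][EE]F[[E][F][FF][E][F][FF]][EE]F
Step 3: [[[E][F][FF]][[EE]F][[EE]F[EE]F][[E][F][FF]][[EE]F][[EE]F[EE]F]][[E][F][FF][E][F][FF]][EE]F[[[E][F][FF]][[EE]F][[EE]F[EE]F][[E][F][FF]][[EE]F][[EE]F[EE]F]][[E][F][FF][E][F][FF]][EE]F


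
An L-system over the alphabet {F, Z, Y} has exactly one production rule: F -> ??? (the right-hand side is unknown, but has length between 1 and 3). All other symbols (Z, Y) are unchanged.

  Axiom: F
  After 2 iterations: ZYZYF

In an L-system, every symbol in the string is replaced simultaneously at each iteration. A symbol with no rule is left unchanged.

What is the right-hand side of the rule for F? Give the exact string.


Trying F -> ZYF:
  Step 0: F
  Step 1: ZYF
  Step 2: ZYZYF
Matches the given result.

Answer: ZYF


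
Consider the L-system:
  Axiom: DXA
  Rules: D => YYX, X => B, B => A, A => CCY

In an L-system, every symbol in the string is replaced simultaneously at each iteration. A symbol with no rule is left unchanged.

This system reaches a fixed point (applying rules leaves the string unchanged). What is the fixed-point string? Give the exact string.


Step 0: DXA
Step 1: YYXBCCY
Step 2: YYBACCY
Step 3: YYACCYCCY
Step 4: YYCCYCCYCCY
Step 5: YYCCYCCYCCY  (unchanged — fixed point at step 4)

Answer: YYCCYCCYCCY


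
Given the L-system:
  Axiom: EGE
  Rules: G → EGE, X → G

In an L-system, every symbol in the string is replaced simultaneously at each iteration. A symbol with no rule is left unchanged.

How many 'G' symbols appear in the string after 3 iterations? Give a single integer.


Answer: 1

Derivation:
Step 0: EGE  (1 'G')
Step 1: EEGEE  (1 'G')
Step 2: EEEGEEE  (1 'G')
Step 3: EEEEGEEEE  (1 'G')


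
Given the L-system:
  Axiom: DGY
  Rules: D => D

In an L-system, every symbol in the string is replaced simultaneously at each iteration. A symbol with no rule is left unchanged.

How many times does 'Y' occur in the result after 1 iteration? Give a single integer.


Answer: 1

Derivation:
Step 0: DGY  (1 'Y')
Step 1: DGY  (1 'Y')


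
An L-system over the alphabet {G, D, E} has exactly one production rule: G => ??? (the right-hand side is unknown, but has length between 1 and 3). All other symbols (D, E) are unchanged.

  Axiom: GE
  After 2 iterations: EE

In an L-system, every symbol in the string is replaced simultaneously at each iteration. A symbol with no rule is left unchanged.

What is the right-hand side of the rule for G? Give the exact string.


Answer: E

Derivation:
Trying G => E:
  Step 0: GE
  Step 1: EE
  Step 2: EE
Matches the given result.


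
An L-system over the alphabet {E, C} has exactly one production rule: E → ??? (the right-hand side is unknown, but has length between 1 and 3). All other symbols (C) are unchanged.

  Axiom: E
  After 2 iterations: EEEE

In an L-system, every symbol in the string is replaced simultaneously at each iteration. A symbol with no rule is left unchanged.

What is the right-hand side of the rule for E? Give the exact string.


Answer: EE

Derivation:
Trying E → EE:
  Step 0: E
  Step 1: EE
  Step 2: EEEE
Matches the given result.


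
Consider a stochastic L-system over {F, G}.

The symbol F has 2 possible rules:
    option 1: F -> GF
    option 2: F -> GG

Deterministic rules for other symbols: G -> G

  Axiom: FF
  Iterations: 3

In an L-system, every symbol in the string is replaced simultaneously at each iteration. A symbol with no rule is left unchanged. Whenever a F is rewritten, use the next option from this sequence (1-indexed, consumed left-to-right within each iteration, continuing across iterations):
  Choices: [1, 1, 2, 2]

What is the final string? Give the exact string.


Answer: GGGGGG

Derivation:
Step 0: FF
Step 1: GFGF  (used choices [1, 1])
Step 2: GGGGGG  (used choices [2, 2])
Step 3: GGGGGG  (used choices [])


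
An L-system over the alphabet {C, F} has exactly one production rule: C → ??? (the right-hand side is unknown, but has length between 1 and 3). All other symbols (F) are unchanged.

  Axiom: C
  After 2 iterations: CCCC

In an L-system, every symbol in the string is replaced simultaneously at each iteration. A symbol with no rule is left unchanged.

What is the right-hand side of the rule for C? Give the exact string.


Trying C → CC:
  Step 0: C
  Step 1: CC
  Step 2: CCCC
Matches the given result.

Answer: CC


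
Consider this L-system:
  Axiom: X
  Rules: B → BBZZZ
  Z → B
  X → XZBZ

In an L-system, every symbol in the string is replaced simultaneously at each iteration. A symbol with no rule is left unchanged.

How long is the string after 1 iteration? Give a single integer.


Step 0: length = 1
Step 1: length = 4

Answer: 4


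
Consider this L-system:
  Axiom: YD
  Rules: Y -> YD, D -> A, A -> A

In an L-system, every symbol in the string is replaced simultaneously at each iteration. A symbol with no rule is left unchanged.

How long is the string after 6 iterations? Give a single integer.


Step 0: length = 2
Step 1: length = 3
Step 2: length = 4
Step 3: length = 5
Step 4: length = 6
Step 5: length = 7
Step 6: length = 8

Answer: 8


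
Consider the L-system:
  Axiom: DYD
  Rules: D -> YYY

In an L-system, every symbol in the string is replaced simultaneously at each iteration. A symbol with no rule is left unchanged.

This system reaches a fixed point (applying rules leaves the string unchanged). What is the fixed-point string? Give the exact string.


Step 0: DYD
Step 1: YYYYYYY
Step 2: YYYYYYY  (unchanged — fixed point at step 1)

Answer: YYYYYYY


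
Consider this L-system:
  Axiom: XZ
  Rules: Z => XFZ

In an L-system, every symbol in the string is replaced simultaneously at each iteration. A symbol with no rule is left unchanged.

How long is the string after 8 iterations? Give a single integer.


Step 0: length = 2
Step 1: length = 4
Step 2: length = 6
Step 3: length = 8
Step 4: length = 10
Step 5: length = 12
Step 6: length = 14
Step 7: length = 16
Step 8: length = 18

Answer: 18


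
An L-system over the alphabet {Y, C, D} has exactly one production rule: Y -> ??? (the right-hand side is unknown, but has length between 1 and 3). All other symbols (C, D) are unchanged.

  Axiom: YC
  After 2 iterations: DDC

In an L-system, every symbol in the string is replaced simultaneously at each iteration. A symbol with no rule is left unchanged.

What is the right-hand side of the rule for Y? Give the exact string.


Answer: DD

Derivation:
Trying Y -> DD:
  Step 0: YC
  Step 1: DDC
  Step 2: DDC
Matches the given result.


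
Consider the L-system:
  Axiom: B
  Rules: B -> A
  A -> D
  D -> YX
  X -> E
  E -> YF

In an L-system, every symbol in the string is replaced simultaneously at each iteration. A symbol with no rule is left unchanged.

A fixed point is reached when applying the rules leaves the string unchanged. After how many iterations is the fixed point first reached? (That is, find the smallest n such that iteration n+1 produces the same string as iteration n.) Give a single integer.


Answer: 5

Derivation:
Step 0: B
Step 1: A
Step 2: D
Step 3: YX
Step 4: YE
Step 5: YYF
Step 6: YYF  (unchanged — fixed point at step 5)


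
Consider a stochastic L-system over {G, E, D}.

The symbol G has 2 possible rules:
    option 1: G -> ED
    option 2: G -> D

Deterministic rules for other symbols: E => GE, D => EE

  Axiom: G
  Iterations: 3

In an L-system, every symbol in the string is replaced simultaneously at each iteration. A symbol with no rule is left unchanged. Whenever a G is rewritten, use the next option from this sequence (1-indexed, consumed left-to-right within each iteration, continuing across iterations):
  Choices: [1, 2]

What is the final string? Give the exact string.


Answer: DGEGEGE

Derivation:
Step 0: G
Step 1: ED  (used choices [1])
Step 2: GEEE  (used choices [])
Step 3: DGEGEGE  (used choices [2])


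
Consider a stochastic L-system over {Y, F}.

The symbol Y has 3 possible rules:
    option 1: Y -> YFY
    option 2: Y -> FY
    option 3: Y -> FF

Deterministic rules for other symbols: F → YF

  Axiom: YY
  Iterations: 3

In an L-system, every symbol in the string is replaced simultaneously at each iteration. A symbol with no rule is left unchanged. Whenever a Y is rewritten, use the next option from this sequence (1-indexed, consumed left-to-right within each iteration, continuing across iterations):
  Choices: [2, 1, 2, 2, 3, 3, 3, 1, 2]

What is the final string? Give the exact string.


Answer: FFYFYFFFYFYFYFYYFYFYF

Derivation:
Step 0: YY
Step 1: FYYFY  (used choices [2, 1])
Step 2: YFFYFYYFFF  (used choices [2, 2, 3])
Step 3: FFYFYFFFYFYFYFYYFYFYF  (used choices [3, 3, 1, 2])


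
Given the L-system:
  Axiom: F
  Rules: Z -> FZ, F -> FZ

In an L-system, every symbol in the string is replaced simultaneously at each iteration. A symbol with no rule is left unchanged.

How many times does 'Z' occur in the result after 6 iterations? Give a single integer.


Answer: 32

Derivation:
Step 0: F  (0 'Z')
Step 1: FZ  (1 'Z')
Step 2: FZFZ  (2 'Z')
Step 3: FZFZFZFZ  (4 'Z')
Step 4: FZFZFZFZFZFZFZFZ  (8 'Z')
Step 5: FZFZFZFZFZFZFZFZFZFZFZFZFZFZFZFZ  (16 'Z')
Step 6: FZFZFZFZFZFZFZFZFZFZFZFZFZFZFZFZFZFZFZFZFZFZFZFZFZFZFZFZFZFZFZFZ  (32 'Z')


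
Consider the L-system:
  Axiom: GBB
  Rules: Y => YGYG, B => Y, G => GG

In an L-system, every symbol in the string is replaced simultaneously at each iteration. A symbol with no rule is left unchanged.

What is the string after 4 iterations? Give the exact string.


Answer: GGGGGGGGGGGGGGGGYGYGGGYGYGGGGGGGYGYGGGYGYGGGGGGGYGYGGGYGYGGGGGGGYGYGGGYGYGGGGGGG

Derivation:
Step 0: GBB
Step 1: GGYY
Step 2: GGGGYGYGYGYG
Step 3: GGGGGGGGYGYGGGYGYGGGYGYGGGYGYGGG
Step 4: GGGGGGGGGGGGGGGGYGYGGGYGYGGGGGGGYGYGGGYGYGGGGGGGYGYGGGYGYGGGGGGGYGYGGGYGYGGGGGGG


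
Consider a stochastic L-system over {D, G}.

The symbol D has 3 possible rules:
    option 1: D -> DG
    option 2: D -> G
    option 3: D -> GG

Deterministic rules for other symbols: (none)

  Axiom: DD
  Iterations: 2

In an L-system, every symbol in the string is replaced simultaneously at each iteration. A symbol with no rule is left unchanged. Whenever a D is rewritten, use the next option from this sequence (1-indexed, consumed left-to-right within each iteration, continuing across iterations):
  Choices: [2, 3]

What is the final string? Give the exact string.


Step 0: DD
Step 1: GGG  (used choices [2, 3])
Step 2: GGG  (used choices [])

Answer: GGG


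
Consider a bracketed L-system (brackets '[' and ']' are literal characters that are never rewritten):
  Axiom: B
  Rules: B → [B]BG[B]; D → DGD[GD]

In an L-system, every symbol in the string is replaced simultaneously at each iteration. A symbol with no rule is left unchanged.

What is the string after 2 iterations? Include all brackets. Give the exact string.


Answer: [[B]BG[B]][B]BG[B]G[[B]BG[B]]

Derivation:
Step 0: B
Step 1: [B]BG[B]
Step 2: [[B]BG[B]][B]BG[B]G[[B]BG[B]]


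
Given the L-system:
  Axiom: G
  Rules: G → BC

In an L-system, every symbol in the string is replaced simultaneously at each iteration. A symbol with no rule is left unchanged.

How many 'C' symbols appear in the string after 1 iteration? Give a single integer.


Step 0: G  (0 'C')
Step 1: BC  (1 'C')

Answer: 1


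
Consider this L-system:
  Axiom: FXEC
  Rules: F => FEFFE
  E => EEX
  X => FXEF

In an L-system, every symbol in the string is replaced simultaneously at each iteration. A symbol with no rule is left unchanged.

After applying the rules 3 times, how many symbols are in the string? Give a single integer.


Answer: 190

Derivation:
Step 0: length = 4
Step 1: length = 13
Step 2: length = 49
Step 3: length = 190


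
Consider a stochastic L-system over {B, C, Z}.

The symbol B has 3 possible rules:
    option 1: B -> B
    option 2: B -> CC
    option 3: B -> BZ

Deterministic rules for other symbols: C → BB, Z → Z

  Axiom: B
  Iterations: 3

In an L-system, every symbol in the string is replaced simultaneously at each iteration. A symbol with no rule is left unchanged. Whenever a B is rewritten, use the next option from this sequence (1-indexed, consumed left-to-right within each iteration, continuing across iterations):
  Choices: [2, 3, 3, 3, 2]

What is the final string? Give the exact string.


Answer: BZBZBZCC

Derivation:
Step 0: B
Step 1: CC  (used choices [2])
Step 2: BBBB  (used choices [])
Step 3: BZBZBZCC  (used choices [3, 3, 3, 2])


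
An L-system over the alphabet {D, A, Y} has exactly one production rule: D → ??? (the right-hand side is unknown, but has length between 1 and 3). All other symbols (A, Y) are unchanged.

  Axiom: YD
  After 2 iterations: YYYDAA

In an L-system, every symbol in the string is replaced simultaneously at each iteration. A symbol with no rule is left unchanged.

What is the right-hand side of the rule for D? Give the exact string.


Answer: YDA

Derivation:
Trying D → YDA:
  Step 0: YD
  Step 1: YYDA
  Step 2: YYYDAA
Matches the given result.


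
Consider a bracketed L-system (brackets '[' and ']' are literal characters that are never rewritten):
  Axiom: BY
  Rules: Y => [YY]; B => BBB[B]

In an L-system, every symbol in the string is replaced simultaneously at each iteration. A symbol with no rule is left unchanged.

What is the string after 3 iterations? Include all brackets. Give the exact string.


Step 0: BY
Step 1: BBB[B][YY]
Step 2: BBB[B]BBB[B]BBB[B][BBB[B]][[YY][YY]]
Step 3: BBB[B]BBB[B]BBB[B][BBB[B]]BBB[B]BBB[B]BBB[B][BBB[B]]BBB[B]BBB[B]BBB[B][BBB[B]][BBB[B]BBB[B]BBB[B][BBB[B]]][[[YY][YY]][[YY][YY]]]

Answer: BBB[B]BBB[B]BBB[B][BBB[B]]BBB[B]BBB[B]BBB[B][BBB[B]]BBB[B]BBB[B]BBB[B][BBB[B]][BBB[B]BBB[B]BBB[B][BBB[B]]][[[YY][YY]][[YY][YY]]]


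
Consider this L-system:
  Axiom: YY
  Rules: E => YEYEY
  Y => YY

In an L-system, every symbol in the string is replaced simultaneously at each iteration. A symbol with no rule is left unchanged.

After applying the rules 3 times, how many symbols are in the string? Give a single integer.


Answer: 16

Derivation:
Step 0: length = 2
Step 1: length = 4
Step 2: length = 8
Step 3: length = 16


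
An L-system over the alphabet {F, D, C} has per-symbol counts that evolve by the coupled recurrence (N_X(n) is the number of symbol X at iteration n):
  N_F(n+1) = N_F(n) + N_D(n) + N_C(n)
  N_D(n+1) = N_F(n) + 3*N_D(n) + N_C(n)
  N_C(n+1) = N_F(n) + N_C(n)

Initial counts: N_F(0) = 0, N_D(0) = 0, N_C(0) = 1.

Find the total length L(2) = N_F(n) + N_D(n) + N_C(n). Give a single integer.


Answer: 10

Derivation:
Step 0: N_F=0, N_D=0, N_C=1, L=1
Step 1: N_F=1, N_D=1, N_C=1, L=3
Step 2: N_F=3, N_D=5, N_C=2, L=10


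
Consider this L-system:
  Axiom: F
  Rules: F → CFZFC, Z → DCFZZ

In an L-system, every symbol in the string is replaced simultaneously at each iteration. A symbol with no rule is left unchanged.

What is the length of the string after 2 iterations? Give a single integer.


Step 0: length = 1
Step 1: length = 5
Step 2: length = 17

Answer: 17


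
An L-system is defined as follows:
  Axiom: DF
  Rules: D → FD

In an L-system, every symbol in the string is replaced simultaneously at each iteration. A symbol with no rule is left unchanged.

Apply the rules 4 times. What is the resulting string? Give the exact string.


Step 0: DF
Step 1: FDF
Step 2: FFDF
Step 3: FFFDF
Step 4: FFFFDF

Answer: FFFFDF


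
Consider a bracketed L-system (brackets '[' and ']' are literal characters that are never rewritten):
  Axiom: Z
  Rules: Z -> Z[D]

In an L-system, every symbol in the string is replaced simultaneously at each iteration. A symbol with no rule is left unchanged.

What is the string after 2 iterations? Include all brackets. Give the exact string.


Answer: Z[D][D]

Derivation:
Step 0: Z
Step 1: Z[D]
Step 2: Z[D][D]


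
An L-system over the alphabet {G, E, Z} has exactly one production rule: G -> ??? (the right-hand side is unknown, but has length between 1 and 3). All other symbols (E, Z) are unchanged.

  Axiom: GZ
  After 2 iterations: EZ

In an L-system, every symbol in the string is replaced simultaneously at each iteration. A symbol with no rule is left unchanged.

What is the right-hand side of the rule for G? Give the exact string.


Answer: E

Derivation:
Trying G -> E:
  Step 0: GZ
  Step 1: EZ
  Step 2: EZ
Matches the given result.


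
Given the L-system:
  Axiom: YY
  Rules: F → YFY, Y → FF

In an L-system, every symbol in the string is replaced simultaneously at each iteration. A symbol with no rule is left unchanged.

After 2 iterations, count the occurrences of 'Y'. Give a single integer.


Answer: 8

Derivation:
Step 0: YY  (2 'Y')
Step 1: FFFF  (0 'Y')
Step 2: YFYYFYYFYYFY  (8 'Y')


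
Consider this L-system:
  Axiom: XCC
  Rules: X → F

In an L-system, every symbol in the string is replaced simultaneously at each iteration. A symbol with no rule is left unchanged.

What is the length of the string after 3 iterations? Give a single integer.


Step 0: length = 3
Step 1: length = 3
Step 2: length = 3
Step 3: length = 3

Answer: 3


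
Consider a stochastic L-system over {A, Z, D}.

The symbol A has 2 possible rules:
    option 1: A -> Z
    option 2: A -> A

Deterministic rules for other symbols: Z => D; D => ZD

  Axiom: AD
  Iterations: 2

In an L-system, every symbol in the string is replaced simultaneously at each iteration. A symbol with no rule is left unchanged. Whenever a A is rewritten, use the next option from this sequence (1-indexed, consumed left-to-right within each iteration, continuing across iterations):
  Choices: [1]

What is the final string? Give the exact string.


Step 0: AD
Step 1: ZZD  (used choices [1])
Step 2: DDZD  (used choices [])

Answer: DDZD


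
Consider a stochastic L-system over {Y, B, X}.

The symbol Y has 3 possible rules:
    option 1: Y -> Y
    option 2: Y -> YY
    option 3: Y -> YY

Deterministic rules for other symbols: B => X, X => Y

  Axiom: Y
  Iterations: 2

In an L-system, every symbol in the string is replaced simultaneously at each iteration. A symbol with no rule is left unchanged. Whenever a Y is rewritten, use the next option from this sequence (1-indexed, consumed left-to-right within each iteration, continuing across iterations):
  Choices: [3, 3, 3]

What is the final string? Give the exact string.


Step 0: Y
Step 1: YY  (used choices [3])
Step 2: YYYY  (used choices [3, 3])

Answer: YYYY


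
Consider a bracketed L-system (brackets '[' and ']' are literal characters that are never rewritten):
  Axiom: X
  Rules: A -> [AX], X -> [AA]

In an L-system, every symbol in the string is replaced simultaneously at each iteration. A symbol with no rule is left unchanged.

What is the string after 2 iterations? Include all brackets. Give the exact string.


Answer: [[AX][AX]]

Derivation:
Step 0: X
Step 1: [AA]
Step 2: [[AX][AX]]


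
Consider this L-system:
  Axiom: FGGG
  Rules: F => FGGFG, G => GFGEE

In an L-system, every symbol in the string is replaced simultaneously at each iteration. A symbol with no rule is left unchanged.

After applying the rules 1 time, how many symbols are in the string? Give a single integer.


Answer: 20

Derivation:
Step 0: length = 4
Step 1: length = 20


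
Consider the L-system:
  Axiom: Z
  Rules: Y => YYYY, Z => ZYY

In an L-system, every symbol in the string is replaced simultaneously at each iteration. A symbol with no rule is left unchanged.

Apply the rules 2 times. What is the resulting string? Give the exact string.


Step 0: Z
Step 1: ZYY
Step 2: ZYYYYYYYYYY

Answer: ZYYYYYYYYYY


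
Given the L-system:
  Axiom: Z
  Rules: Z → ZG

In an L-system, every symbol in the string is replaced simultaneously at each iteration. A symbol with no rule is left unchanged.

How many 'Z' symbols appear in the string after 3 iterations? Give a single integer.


Answer: 1

Derivation:
Step 0: Z  (1 'Z')
Step 1: ZG  (1 'Z')
Step 2: ZGG  (1 'Z')
Step 3: ZGGG  (1 'Z')


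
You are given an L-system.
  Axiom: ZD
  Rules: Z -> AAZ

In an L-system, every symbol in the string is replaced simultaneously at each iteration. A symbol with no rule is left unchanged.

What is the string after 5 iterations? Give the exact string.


Step 0: ZD
Step 1: AAZD
Step 2: AAAAZD
Step 3: AAAAAAZD
Step 4: AAAAAAAAZD
Step 5: AAAAAAAAAAZD

Answer: AAAAAAAAAAZD


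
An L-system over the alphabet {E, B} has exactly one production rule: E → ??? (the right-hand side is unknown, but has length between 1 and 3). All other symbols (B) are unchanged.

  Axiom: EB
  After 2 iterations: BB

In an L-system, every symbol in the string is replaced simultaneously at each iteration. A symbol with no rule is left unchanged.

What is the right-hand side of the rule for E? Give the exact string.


Answer: B

Derivation:
Trying E → B:
  Step 0: EB
  Step 1: BB
  Step 2: BB
Matches the given result.


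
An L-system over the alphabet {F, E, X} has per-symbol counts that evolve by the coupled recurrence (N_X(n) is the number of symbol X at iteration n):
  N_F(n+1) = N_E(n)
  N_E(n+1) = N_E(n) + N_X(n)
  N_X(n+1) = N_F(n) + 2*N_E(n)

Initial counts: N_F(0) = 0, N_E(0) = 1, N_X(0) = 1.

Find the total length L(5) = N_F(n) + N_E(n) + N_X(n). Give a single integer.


Answer: 107

Derivation:
Step 0: N_F=0, N_E=1, N_X=1, L=2
Step 1: N_F=1, N_E=2, N_X=2, L=5
Step 2: N_F=2, N_E=4, N_X=5, L=11
Step 3: N_F=4, N_E=9, N_X=10, L=23
Step 4: N_F=9, N_E=19, N_X=22, L=50
Step 5: N_F=19, N_E=41, N_X=47, L=107


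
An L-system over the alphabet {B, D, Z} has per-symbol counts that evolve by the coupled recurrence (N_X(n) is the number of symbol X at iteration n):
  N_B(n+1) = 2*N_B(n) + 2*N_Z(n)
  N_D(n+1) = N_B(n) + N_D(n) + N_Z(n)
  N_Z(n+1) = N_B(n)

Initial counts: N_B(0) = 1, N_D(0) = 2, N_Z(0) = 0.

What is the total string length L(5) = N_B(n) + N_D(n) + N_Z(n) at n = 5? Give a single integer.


Step 0: N_B=1, N_D=2, N_Z=0, L=3
Step 1: N_B=2, N_D=3, N_Z=1, L=6
Step 2: N_B=6, N_D=6, N_Z=2, L=14
Step 3: N_B=16, N_D=14, N_Z=6, L=36
Step 4: N_B=44, N_D=36, N_Z=16, L=96
Step 5: N_B=120, N_D=96, N_Z=44, L=260

Answer: 260


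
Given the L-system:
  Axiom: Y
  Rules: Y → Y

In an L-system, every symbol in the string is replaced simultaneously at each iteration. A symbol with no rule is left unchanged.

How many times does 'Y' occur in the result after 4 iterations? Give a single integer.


Answer: 1

Derivation:
Step 0: Y  (1 'Y')
Step 1: Y  (1 'Y')
Step 2: Y  (1 'Y')
Step 3: Y  (1 'Y')
Step 4: Y  (1 'Y')


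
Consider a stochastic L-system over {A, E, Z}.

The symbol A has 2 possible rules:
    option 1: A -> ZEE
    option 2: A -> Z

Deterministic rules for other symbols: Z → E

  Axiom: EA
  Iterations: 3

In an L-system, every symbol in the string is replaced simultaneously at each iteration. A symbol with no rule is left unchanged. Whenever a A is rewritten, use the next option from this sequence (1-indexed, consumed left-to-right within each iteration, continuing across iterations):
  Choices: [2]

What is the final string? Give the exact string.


Answer: EE

Derivation:
Step 0: EA
Step 1: EZ  (used choices [2])
Step 2: EE  (used choices [])
Step 3: EE  (used choices [])


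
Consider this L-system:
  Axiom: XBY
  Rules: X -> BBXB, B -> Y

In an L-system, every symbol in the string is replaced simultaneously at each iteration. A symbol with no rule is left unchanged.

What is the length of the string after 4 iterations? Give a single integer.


Answer: 15

Derivation:
Step 0: length = 3
Step 1: length = 6
Step 2: length = 9
Step 3: length = 12
Step 4: length = 15


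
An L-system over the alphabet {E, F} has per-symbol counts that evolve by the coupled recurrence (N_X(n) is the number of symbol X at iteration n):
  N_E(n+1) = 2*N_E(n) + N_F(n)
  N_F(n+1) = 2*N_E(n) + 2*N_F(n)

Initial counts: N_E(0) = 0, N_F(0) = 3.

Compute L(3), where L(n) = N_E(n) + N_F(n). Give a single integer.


Step 0: N_E=0, N_F=3, L=3
Step 1: N_E=3, N_F=6, L=9
Step 2: N_E=12, N_F=18, L=30
Step 3: N_E=42, N_F=60, L=102

Answer: 102


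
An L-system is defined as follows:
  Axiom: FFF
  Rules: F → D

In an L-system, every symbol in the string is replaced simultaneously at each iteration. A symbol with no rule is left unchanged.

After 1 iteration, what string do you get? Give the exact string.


Step 0: FFF
Step 1: DDD

Answer: DDD


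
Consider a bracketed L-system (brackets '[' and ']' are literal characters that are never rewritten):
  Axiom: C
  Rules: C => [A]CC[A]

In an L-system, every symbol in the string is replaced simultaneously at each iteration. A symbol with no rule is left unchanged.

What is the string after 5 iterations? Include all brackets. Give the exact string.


Step 0: C
Step 1: [A]CC[A]
Step 2: [A][A]CC[A][A]CC[A][A]
Step 3: [A][A][A]CC[A][A]CC[A][A][A][A]CC[A][A]CC[A][A][A]
Step 4: [A][A][A][A]CC[A][A]CC[A][A][A][A]CC[A][A]CC[A][A][A][A][A][A]CC[A][A]CC[A][A][A][A]CC[A][A]CC[A][A][A][A]
Step 5: [A][A][A][A][A]CC[A][A]CC[A][A][A][A]CC[A][A]CC[A][A][A][A][A][A]CC[A][A]CC[A][A][A][A]CC[A][A]CC[A][A][A][A][A][A][A][A]CC[A][A]CC[A][A][A][A]CC[A][A]CC[A][A][A][A][A][A]CC[A][A]CC[A][A][A][A]CC[A][A]CC[A][A][A][A][A]

Answer: [A][A][A][A][A]CC[A][A]CC[A][A][A][A]CC[A][A]CC[A][A][A][A][A][A]CC[A][A]CC[A][A][A][A]CC[A][A]CC[A][A][A][A][A][A][A][A]CC[A][A]CC[A][A][A][A]CC[A][A]CC[A][A][A][A][A][A]CC[A][A]CC[A][A][A][A]CC[A][A]CC[A][A][A][A][A]


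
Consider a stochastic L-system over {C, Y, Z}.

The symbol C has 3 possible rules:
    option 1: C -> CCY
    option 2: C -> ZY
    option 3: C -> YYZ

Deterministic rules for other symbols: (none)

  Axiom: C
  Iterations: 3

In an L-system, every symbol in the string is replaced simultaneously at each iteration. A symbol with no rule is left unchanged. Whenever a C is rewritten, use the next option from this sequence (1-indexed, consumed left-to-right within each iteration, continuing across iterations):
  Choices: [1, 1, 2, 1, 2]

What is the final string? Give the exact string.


Step 0: C
Step 1: CCY  (used choices [1])
Step 2: CCYZYY  (used choices [1, 2])
Step 3: CCYZYYZYY  (used choices [1, 2])

Answer: CCYZYYZYY


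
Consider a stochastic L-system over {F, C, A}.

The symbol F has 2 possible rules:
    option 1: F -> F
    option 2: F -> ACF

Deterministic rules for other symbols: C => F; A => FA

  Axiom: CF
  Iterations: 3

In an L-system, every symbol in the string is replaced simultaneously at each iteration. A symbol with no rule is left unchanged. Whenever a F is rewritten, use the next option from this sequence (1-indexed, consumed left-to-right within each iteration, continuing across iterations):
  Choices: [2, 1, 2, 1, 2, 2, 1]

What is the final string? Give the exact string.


Answer: FACFFAACFFAFF

Derivation:
Step 0: CF
Step 1: FACF  (used choices [2])
Step 2: FFAFACF  (used choices [1, 2])
Step 3: FACFFAACFFAFF  (used choices [1, 2, 2, 1])


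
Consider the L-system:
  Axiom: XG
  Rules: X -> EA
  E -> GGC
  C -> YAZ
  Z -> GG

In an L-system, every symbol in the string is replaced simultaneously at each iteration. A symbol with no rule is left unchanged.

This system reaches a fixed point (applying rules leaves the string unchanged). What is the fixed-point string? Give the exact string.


Step 0: XG
Step 1: EAG
Step 2: GGCAG
Step 3: GGYAZAG
Step 4: GGYAGGAG
Step 5: GGYAGGAG  (unchanged — fixed point at step 4)

Answer: GGYAGGAG


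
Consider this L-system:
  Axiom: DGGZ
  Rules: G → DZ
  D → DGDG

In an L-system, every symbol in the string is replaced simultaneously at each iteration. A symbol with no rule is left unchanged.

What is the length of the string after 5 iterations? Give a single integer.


Step 0: length = 4
Step 1: length = 9
Step 2: length = 23
Step 3: length = 61
Step 4: length = 165
Step 5: length = 449

Answer: 449


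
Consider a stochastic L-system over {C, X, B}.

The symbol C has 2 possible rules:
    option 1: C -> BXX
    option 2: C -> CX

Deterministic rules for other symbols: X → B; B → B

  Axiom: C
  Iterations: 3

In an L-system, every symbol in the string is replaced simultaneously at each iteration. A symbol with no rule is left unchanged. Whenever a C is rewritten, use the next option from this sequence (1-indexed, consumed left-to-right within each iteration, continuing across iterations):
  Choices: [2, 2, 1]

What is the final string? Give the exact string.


Answer: BXXBB

Derivation:
Step 0: C
Step 1: CX  (used choices [2])
Step 2: CXB  (used choices [2])
Step 3: BXXBB  (used choices [1])


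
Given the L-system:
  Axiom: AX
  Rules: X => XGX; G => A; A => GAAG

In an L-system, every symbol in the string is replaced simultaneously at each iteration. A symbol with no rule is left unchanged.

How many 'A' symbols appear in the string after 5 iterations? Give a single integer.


Step 0: AX  (1 'A')
Step 1: GAAGXGX  (2 'A')
Step 2: AGAAGGAAGAXGXAXGX  (7 'A')
Step 3: GAAGAGAAGGAAGAAGAAGGAAGAGAAGXGXAXGXGAAGXGXAXGX  (20 'A')
Step 4: AGAAGGAAGAGAAGAGAAGGAAGAAGAAGGAAGAGAAGGAAGAGAAGGAAGAAGAAGGAAGAGAAGAGAAGGAAGAXGXAXGXGAAGXGXAXGXAGAAGGAAGAXGXAXGXGAAGXGXAXGX  (58 'A')
Step 5: GAAGAGAAGGAAGAAGAAGGAAGAGAAGAGAAGGAAGAGAAGAGAAGGAAGAAGAAGGAAGAGAAGGAAGAGAAGGAAGAAGAAGGAAGAGAAGAGAAGGAAGAAGAAGGAAGAGAAGAGAAGGAAGAAGAAGGAAGAGAAGGAAGAGAAGGAAGAAGAAGGAAGAGAAGAGAAGGAAGAGAAGAGAAGGAAGAAGAAGGAAGAGAAGXGXAXGXGAAGXGXAXGXAGAAGGAAGAXGXAXGXGAAGXGXAXGXGAAGAGAAGGAAGAAGAAGGAAGAGAAGXGXAXGXGAAGXGXAXGXAGAAGGAAGAXGXAXGXGAAGXGXAXGX  (164 'A')

Answer: 164


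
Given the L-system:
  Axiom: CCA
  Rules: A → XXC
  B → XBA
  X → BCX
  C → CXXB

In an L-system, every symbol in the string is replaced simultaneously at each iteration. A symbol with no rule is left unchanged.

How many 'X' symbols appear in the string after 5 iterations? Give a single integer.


Step 0: length=3, 'X' count=0
Step 1: length=11, 'X' count=6
Step 2: length=36, 'X' count=14
Step 3: length=117, 'X' count=47
Step 4: length=376, 'X' count=153
Step 5: length=1211, 'X' count=493
Final string: CXXBBCXBCXXBAXBACXXBBCXXBACXXBBCXBCXXBAXXCBCXXBAXXCCXXBBCXBCXXBAXBACXXBBCXBCXXBAXXCCXXBBCXBCXXBAXBACXXBBCXXBACXXBBCXBCXXBAXXCBCXBCXCXXBXBACXXBBCXBCXXBAXXCBCXBCXCXXBCXXBBCXBCXXBAXBACXXBBCXXBACXXBBCXBCXXBAXXCBCXXBAXXCCXXBBCXBCXXBAXBACXXBBCXXBACXXBBCXBCXXBAXXCBCXBCXCXXBCXXBBCXBCXXBAXBACXXBBCXXBACXXBBCXBCXXBAXXCBCXXBAXXCCXXBBCXBCXXBAXBACXXBBCXBCXXBAXXCCXXBBCXBCXXBAXBACXXBBCXXBACXXBBCXBCXXBAXXCBCXBCXCXXBXBACXXBBCXXBACXXBBCXCXXBBCXBCXXBACXXBBCXBCXXBAXBACXXBBCXXBACXXBBCXBCXXBAXXCBCXXBAXXCCXXBBCXBCXXBAXBACXXBBCXBCXXBAXXCCXXBBCXBCXXBAXBACXXBBCXXBACXXBBCXBCXXBAXXCBCXBCXCXXBXBACXXBBCXBCXXBAXXCBCXBCXCXXBCXXBBCXBCXXBAXBACXXBBCXXBACXXBBCXBCXXBAXXCBCXXBAXXCCXXBBCXBCXXBAXBACXXBBCXXBACXXBBCXBCXXBAXXCBCXBCXCXXBCXXBBCXBCXXBAXBACXXBBCXXBACXXBBCXBCXXBAXXCBCXXBAXXCCXXBBCXBCXXBAXBACXXBBCXBCXXBAXXCCXXBBCXBCXXBAXBACXXBBCXXBACXXBBCXBCXXBAXXCBCXBCXCXXBXBACXXBBCXXBACXXBBCXCXXBBCXBCXXBAXBACXXBBCXBCXXBAXXCBCXBCXCXXBCXXBBCXBCXXBAXBACXXBBCXXBACXXBBCXBCXXBAXXCBCXXBAXXCCXXBBCXBCXXBAXBACXXBBCXXBACXXBBCXBCXXBAXXCBCXBCXCXXBCXXBBCXBCXXBAXBACXXBBCXXBACXXBBCXBCXXBAXXCBCXXBAXXCCXXBBCXBCXXBAXBACXXBBCXCXXBBCXBCXXBAXBACXXBBCXXBACXXBBCXBCXXBAXXCBCXXBAXXCCXXBBCXBCXXBAXBACXXBBCXBCXXBAXXCCXXBBCXBCXXBAXBACXXBBCXXBACXXBBCXBCXXBAXXCBCXBCXCXXB

Answer: 493


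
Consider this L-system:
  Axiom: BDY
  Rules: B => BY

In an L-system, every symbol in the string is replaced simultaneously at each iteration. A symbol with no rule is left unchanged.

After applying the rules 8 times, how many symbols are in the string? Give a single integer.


Step 0: length = 3
Step 1: length = 4
Step 2: length = 5
Step 3: length = 6
Step 4: length = 7
Step 5: length = 8
Step 6: length = 9
Step 7: length = 10
Step 8: length = 11

Answer: 11


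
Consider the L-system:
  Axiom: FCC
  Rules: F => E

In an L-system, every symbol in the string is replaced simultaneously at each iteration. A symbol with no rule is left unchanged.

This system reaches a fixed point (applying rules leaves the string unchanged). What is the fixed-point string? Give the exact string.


Step 0: FCC
Step 1: ECC
Step 2: ECC  (unchanged — fixed point at step 1)

Answer: ECC


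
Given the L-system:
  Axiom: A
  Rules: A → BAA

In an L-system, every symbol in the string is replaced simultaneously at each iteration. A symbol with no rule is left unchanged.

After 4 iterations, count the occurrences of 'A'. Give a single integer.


Answer: 16

Derivation:
Step 0: A  (1 'A')
Step 1: BAA  (2 'A')
Step 2: BBAABAA  (4 'A')
Step 3: BBBAABAABBAABAA  (8 'A')
Step 4: BBBBAABAABBAABAABBBAABAABBAABAA  (16 'A')


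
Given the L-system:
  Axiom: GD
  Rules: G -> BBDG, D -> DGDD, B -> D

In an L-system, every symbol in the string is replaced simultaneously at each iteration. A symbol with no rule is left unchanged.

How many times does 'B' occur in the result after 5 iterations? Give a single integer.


Step 0: length=2, 'B' count=0
Step 1: length=8, 'B' count=2
Step 2: length=26, 'B' count=4
Step 3: length=92, 'B' count=12
Step 4: length=332, 'B' count=44
Step 5: length=1196, 'B' count=160
Final string: DGDDBBDGDGDDDGDDDDDGDDBBDGDGDDBBDGDGDDDGDDDGDDBBDGDGDDDGDDDGDDBBDGDGDDDGDDDDDGDDBBDGDGDDBBDGDGDDDGDDDGDDBBDGDGDDDGDDDGDDBBDGDGDDDGDDDDDGDDBBDGDGDDBBDGDGDDDGDDDGDDBBDGDGDDDGDDDGDDDGDDDGDDBBDGDGDDDGDDDDDGDDBBDGDGDDBBDGDGDDDGDDDDDGDDBBDGDGDDBBDGDGDDDGDDDGDDBBDGDGDDDGDDDGDDBBDGDGDDDGDDDDDGDDBBDGDGDDBBDGDGDDDGDDDGDDBBDGDGDDDGDDDGDDBBDGDGDDDGDDDGDDBBDGDGDDDGDDDGDDBBDGDGDDDGDDDDDGDDBBDGDGDDBBDGDGDDDGDDDGDDBBDGDGDDDGDDDGDDDGDDDGDDBBDGDGDDDGDDDDDGDDBBDGDGDDBBDGDGDDDGDDDDDGDDBBDGDGDDBBDGDGDDDGDDDGDDBBDGDGDDDGDDDGDDDGDDDGDDBBDGDGDDDGDDDDDGDDBBDGDGDDBBDGDGDDDGDDDDDGDDBBDGDGDDBBDGDGDDDGDDDGDDBBDGDGDDDGDDDGDDBBDGDGDDDGDDDDDGDDBBDGDGDDBBDGDGDDDGDDDGDDBBDGDGDDDGDDDGDDBBDGDGDDDGDDDGDDBBDGDGDDDGDDDGDDBBDGDGDDDGDDDDDGDDBBDGDGDDBBDGDGDDDGDDDGDDBBDGDGDDDGDDDGDDDGDDDGDDBBDGDGDDDGDDDDDGDDBBDGDGDDBBDGDGDDDGDDDDDGDDBBDGDGDDBBDGDGDDDGDDDGDDBBDGDGDDDGDDDGDDDGDDDGDDBBDGDGDDDGDDDDDGDDBBDGDGDDBBDGDGDDDGDDDDDGDDBBDGDGDDBBDGDGDDDGDDDGDDBBDGDGDDDGDDDGDDBBDGDGDDDGDDDDDGDDBBDGDGDDBBDGDGDDDGDDDGDDBBDGDGDDDGDDDGDDBBDGDGDDDGDDDDDGDDBBDGDGDDBBDGDGDDDGDDDGDDBBDGDGDDDGDDDGDDDGDDDGDDBBDGDGDDDGDDDDDGDDBBDGDGDDBBDGDGDDDGDDDDDGDDBBDGDGDDBBDGDGDDDGDDDGDDBBDGDGDDDGDDDGDDBBDGDGDDDGDDDDDGDDBBDGDGDDBBDGDGDDDGDDDGDDBBDGDGDDDGDD

Answer: 160


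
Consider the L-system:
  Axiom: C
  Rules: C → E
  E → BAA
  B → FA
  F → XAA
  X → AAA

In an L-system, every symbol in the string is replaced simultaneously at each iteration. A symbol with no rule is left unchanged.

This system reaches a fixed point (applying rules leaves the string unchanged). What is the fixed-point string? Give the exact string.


Step 0: C
Step 1: E
Step 2: BAA
Step 3: FAAA
Step 4: XAAAAA
Step 5: AAAAAAAA
Step 6: AAAAAAAA  (unchanged — fixed point at step 5)

Answer: AAAAAAAA


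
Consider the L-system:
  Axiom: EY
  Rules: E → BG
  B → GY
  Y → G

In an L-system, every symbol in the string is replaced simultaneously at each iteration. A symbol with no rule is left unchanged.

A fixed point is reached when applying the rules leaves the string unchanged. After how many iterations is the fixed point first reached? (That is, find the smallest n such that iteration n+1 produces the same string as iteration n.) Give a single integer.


Answer: 3

Derivation:
Step 0: EY
Step 1: BGG
Step 2: GYGG
Step 3: GGGG
Step 4: GGGG  (unchanged — fixed point at step 3)


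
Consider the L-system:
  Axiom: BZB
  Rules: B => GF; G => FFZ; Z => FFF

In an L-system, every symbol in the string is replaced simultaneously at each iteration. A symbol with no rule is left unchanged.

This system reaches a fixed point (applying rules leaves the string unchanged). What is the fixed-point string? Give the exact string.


Answer: FFFFFFFFFFFFFFF

Derivation:
Step 0: BZB
Step 1: GFFFFGF
Step 2: FFZFFFFFFZF
Step 3: FFFFFFFFFFFFFFF
Step 4: FFFFFFFFFFFFFFF  (unchanged — fixed point at step 3)


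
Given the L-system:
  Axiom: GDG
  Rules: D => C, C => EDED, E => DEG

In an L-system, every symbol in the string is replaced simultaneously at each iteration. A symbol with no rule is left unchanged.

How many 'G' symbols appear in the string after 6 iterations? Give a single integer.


Answer: 22

Derivation:
Step 0: GDG  (2 'G')
Step 1: GCG  (2 'G')
Step 2: GEDEDG  (2 'G')
Step 3: GDEGCDEGCG  (4 'G')
Step 4: GCDEGGEDEDCDEGGEDEDG  (6 'G')
Step 5: GEDEDCDEGGGDEGCDEGCEDEDCDEGGGDEGCDEGCG  (12 'G')
Step 6: GDEGCDEGCEDEDCDEGGGGCDEGGEDEDCDEGGEDEDDEGCDEGCEDEDCDEGGGGCDEGGEDEDCDEGGEDEDG  (22 'G')


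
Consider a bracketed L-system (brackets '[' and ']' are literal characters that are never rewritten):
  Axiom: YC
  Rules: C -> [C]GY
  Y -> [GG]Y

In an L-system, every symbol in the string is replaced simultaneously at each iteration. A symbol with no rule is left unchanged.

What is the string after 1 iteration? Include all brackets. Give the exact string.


Answer: [GG]Y[C]GY

Derivation:
Step 0: YC
Step 1: [GG]Y[C]GY


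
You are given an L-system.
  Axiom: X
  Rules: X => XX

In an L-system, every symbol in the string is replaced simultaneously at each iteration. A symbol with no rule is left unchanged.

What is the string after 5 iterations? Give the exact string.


Step 0: X
Step 1: XX
Step 2: XXXX
Step 3: XXXXXXXX
Step 4: XXXXXXXXXXXXXXXX
Step 5: XXXXXXXXXXXXXXXXXXXXXXXXXXXXXXXX

Answer: XXXXXXXXXXXXXXXXXXXXXXXXXXXXXXXX


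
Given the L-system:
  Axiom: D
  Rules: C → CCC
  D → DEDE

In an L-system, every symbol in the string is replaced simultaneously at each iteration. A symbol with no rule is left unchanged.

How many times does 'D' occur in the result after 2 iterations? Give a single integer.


Step 0: D  (1 'D')
Step 1: DEDE  (2 'D')
Step 2: DEDEEDEDEE  (4 'D')

Answer: 4


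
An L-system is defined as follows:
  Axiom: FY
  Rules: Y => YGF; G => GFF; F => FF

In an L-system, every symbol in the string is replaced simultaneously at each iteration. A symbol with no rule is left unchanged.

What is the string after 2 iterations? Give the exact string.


Step 0: FY
Step 1: FFYGF
Step 2: FFFFYGFGFFFF

Answer: FFFFYGFGFFFF


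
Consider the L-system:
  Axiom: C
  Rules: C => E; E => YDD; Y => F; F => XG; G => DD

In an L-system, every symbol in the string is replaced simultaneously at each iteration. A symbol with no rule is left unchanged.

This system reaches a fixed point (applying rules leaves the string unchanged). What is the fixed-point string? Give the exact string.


Answer: XDDDD

Derivation:
Step 0: C
Step 1: E
Step 2: YDD
Step 3: FDD
Step 4: XGDD
Step 5: XDDDD
Step 6: XDDDD  (unchanged — fixed point at step 5)


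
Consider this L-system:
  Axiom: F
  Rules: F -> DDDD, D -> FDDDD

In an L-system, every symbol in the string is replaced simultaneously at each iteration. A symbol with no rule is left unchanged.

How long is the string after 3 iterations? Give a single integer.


Answer: 96

Derivation:
Step 0: length = 1
Step 1: length = 4
Step 2: length = 20
Step 3: length = 96


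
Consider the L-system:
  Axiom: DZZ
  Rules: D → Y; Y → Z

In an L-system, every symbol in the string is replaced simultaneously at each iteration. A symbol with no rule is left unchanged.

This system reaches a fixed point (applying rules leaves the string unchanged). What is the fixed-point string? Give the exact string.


Step 0: DZZ
Step 1: YZZ
Step 2: ZZZ
Step 3: ZZZ  (unchanged — fixed point at step 2)

Answer: ZZZ


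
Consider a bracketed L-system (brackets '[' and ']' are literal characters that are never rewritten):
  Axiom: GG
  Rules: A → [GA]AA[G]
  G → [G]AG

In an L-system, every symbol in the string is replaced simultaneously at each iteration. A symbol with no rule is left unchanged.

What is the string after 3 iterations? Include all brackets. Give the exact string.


Answer: [[[G]AG][GA]AA[G][G]AG][[G]AG[GA]AA[G]][GA]AA[G][GA]AA[G][[G]AG][[G]AG][GA]AA[G][G]AG[[[G]AG][GA]AA[G][G]AG][[G]AG[GA]AA[G]][GA]AA[G][GA]AA[G][[G]AG][[G]AG][GA]AA[G][G]AG

Derivation:
Step 0: GG
Step 1: [G]AG[G]AG
Step 2: [[G]AG][GA]AA[G][G]AG[[G]AG][GA]AA[G][G]AG
Step 3: [[[G]AG][GA]AA[G][G]AG][[G]AG[GA]AA[G]][GA]AA[G][GA]AA[G][[G]AG][[G]AG][GA]AA[G][G]AG[[[G]AG][GA]AA[G][G]AG][[G]AG[GA]AA[G]][GA]AA[G][GA]AA[G][[G]AG][[G]AG][GA]AA[G][G]AG
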